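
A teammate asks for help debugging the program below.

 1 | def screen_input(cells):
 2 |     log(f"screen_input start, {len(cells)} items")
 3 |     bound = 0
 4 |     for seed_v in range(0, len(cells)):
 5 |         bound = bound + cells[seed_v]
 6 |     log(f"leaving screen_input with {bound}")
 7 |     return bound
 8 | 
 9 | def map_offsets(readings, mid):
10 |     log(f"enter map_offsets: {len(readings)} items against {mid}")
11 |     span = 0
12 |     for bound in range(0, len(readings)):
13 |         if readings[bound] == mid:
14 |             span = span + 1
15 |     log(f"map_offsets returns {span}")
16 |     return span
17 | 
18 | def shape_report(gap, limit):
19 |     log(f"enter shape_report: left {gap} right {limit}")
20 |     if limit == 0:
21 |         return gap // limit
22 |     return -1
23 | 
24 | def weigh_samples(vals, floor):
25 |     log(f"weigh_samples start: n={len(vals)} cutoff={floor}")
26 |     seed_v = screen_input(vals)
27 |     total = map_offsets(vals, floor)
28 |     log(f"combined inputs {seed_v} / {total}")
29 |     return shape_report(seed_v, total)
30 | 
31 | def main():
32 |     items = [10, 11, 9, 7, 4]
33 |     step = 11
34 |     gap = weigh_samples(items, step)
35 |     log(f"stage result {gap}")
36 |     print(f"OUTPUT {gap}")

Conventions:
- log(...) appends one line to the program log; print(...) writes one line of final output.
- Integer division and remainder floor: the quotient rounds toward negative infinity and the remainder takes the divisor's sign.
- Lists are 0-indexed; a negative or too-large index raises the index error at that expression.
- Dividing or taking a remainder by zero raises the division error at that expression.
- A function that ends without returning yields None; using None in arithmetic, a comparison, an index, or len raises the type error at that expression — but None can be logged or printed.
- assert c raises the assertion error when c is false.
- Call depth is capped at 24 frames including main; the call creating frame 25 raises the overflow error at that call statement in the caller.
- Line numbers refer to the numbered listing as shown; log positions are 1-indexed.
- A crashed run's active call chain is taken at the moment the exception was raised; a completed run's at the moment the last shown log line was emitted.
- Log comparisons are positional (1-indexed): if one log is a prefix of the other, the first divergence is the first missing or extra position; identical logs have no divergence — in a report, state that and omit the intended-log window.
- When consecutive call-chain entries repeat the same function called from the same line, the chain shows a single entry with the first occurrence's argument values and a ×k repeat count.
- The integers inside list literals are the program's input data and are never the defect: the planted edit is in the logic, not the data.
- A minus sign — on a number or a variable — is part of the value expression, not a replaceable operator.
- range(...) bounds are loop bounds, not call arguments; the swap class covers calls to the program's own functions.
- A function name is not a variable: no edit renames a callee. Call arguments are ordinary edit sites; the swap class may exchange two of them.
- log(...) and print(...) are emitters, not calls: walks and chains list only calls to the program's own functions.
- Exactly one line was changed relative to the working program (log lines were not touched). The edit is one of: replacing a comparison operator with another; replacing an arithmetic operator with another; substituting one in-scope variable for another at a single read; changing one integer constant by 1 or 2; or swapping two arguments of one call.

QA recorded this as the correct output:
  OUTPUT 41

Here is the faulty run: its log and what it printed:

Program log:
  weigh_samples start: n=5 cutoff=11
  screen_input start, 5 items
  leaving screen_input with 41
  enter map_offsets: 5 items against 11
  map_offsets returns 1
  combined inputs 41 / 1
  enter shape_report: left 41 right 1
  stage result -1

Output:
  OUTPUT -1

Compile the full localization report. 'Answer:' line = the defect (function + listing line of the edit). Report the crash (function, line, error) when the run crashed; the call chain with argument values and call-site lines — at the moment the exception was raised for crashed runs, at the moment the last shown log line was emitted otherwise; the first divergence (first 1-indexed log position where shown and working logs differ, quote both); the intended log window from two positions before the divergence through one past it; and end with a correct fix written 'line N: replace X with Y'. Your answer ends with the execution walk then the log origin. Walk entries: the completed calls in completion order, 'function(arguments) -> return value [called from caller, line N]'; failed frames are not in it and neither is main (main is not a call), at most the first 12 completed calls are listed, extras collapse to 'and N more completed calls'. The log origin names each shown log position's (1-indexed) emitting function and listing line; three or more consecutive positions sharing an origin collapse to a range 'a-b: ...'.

Answer: the defect is in shape_report at line 20.
Key fact: Position 8 is the first bad log line: 'stage result -1' should read 'stage result 41'.
Call chain: main.
First divergence: at position 8 the run shows 'stage result -1' where the working version logs 'stage result 41'.
Intended log window:
  6: combined inputs 41 / 1
  7: enter shape_report: left 41 right 1
  8: stage result 41
Execution walk:
  screen_input([10, 11, 9, 7, 4]) -> 41  [called from weigh_samples, line 26]
  map_offsets([10, 11, 9, 7, 4], 11) -> 1  [called from weigh_samples, line 27]
  shape_report(41, 1) -> -1  [called from weigh_samples, line 29]
  weigh_samples([10, 11, 9, 7, 4], 11) -> -1  [called from main, line 34]
Origin of each log line:
  1: emitted by weigh_samples (line 25)
  2: emitted by screen_input (line 2)
  3: emitted by screen_input (line 6)
  4: emitted by map_offsets (line 10)
  5: emitted by map_offsets (line 15)
  6: emitted by weigh_samples (line 28)
  7: emitted by shape_report (line 19)
  8: emitted by main (line 35)
A correct fix: line 20: replace `==` with `!=`.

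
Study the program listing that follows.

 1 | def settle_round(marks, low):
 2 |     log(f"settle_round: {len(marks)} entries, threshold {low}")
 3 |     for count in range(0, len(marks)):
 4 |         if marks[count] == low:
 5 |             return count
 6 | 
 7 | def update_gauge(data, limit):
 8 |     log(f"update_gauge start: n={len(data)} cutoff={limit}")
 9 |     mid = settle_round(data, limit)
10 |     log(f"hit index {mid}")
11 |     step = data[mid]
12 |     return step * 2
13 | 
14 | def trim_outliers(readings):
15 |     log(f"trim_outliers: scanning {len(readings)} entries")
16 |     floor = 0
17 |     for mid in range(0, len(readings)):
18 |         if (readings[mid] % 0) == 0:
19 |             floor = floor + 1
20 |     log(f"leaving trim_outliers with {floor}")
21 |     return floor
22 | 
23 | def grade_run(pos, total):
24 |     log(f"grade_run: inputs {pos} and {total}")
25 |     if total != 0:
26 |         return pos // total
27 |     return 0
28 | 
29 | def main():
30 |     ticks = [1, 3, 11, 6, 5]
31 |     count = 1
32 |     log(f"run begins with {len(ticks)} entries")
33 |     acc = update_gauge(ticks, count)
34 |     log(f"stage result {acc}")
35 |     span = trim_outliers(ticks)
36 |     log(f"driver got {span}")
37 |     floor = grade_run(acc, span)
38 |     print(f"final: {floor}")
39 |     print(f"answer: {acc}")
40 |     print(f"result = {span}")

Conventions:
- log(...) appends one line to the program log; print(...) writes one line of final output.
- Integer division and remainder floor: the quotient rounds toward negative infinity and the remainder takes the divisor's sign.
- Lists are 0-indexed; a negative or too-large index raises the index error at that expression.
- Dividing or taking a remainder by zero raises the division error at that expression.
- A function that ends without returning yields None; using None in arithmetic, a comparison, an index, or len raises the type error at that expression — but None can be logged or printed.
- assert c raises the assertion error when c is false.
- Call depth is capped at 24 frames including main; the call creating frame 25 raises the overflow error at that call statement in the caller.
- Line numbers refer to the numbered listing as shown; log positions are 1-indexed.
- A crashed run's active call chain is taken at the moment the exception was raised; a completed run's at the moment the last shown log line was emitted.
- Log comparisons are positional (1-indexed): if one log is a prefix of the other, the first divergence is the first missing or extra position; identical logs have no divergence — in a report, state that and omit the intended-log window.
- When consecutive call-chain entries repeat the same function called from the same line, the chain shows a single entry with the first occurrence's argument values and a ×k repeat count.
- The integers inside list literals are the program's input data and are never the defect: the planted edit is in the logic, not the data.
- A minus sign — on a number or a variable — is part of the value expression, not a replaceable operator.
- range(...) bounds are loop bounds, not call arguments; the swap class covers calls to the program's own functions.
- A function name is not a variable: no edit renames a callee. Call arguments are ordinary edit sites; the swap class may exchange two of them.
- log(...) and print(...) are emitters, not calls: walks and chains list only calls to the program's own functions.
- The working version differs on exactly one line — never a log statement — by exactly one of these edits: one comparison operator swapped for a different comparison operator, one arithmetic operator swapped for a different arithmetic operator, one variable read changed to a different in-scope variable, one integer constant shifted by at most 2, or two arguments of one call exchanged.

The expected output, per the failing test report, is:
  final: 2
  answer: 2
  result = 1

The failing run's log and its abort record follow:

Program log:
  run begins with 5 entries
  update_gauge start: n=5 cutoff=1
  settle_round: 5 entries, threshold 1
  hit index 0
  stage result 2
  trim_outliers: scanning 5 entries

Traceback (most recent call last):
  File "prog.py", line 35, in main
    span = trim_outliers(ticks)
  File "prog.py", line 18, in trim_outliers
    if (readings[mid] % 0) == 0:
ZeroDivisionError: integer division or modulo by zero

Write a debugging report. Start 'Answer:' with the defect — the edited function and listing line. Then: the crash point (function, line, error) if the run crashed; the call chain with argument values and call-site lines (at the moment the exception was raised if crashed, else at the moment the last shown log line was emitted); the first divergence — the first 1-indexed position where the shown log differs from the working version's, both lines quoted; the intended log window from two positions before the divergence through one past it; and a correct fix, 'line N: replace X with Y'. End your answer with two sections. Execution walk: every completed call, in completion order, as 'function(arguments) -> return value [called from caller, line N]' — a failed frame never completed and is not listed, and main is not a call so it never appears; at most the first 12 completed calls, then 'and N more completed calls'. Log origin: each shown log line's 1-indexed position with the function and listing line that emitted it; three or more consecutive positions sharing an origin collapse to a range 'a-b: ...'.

Answer: the defect is in trim_outliers at line 18.
Core observation: After 6 matching log lines the faulty run goes silent, while the working version continues with 'leaving trim_outliers with 1'.
Crash: trim_outliers, line 18, ZeroDivisionError.
Call chain: main -> trim_outliers([1, 3, 11, 6, 5]) (called at line 35).
First divergence: position 7; the shown log stops at 6 lines while the working version next logs 'leaving trim_outliers with 1'.
Intended log window:
  5: stage result 2
  6: trim_outliers: scanning 5 entries
  7: leaving trim_outliers with 1
  8: driver got 1
Execution walk:
  settle_round([1, 3, 11, 6, 5], 1) -> 0  [called from update_gauge, line 9]
  update_gauge([1, 3, 11, 6, 5], 1) -> 2  [called from main, line 33]
Origin of each log line:
  1 — main, line 32
  2 — update_gauge, line 8
  3 — settle_round, line 2
  4 — update_gauge, line 10
  5 — main, line 34
  6 — trim_outliers, line 15
A correct fix: line 18: replace `readings[mid] % 0` with `readings[mid] % 2`.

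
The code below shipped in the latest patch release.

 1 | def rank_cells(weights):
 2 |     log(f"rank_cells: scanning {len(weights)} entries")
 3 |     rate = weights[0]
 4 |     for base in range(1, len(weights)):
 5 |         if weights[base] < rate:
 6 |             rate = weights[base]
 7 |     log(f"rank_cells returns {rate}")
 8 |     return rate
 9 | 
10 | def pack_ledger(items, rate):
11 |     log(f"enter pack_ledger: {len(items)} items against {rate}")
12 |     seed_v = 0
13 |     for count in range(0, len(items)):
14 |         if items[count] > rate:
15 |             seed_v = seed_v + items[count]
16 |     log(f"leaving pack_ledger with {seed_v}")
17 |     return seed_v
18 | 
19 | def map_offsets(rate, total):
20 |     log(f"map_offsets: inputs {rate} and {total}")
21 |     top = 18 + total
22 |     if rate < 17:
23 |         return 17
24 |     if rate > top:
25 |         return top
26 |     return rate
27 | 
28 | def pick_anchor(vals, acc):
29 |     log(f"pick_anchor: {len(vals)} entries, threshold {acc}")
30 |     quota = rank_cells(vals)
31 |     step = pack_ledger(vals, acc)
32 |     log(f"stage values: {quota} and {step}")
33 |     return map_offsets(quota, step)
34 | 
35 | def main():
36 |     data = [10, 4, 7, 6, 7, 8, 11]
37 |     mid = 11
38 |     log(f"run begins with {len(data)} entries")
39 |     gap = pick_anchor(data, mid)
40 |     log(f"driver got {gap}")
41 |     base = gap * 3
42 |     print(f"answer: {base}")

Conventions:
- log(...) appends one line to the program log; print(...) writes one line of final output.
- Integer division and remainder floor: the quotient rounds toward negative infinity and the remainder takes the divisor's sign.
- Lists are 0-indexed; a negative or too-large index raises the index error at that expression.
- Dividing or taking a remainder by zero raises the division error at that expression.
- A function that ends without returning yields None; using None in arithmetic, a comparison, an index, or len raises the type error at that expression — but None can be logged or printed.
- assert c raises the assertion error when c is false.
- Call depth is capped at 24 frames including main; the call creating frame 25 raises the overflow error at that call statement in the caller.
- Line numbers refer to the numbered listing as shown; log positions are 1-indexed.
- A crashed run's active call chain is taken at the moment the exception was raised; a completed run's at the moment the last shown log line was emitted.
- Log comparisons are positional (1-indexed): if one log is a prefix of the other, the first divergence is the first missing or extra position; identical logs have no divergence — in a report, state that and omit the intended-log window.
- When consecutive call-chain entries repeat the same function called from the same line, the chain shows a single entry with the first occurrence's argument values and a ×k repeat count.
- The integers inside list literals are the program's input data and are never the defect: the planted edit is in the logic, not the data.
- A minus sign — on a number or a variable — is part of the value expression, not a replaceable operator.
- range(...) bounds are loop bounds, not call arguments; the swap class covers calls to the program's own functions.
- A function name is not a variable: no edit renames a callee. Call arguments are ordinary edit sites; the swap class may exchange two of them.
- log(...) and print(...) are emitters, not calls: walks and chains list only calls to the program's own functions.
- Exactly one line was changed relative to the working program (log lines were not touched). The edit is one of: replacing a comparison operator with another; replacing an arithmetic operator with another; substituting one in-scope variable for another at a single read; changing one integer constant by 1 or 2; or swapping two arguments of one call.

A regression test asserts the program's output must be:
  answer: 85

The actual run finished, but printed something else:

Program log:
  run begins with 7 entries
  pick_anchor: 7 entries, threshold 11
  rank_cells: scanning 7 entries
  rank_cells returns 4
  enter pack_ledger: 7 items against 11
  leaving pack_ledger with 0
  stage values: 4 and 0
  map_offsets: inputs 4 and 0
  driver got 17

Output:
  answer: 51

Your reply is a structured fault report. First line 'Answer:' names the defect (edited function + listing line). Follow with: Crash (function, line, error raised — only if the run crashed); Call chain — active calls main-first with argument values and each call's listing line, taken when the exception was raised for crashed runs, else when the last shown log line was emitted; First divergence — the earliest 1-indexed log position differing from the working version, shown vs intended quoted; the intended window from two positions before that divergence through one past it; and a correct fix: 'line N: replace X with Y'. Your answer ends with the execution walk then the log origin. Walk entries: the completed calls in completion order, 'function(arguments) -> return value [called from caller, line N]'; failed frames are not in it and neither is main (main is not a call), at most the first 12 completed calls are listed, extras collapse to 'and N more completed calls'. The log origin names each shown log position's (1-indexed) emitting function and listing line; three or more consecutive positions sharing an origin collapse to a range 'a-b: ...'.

Answer: the defect is in main at line 41.
The tell: The logs agree in full; only the final output differs.
Call chain: main.
First divergence: none — the logs agree in full.
Execution walk:
  rank_cells([10, 4, 7, 6, 7, 8, 11]) -> 4  [called from pick_anchor, line 30]
  pack_ledger([10, 4, 7, 6, 7, 8, 11], 11) -> 0  [called from pick_anchor, line 31]
  map_offsets(4, 0) -> 17  [called from pick_anchor, line 33]
  pick_anchor([10, 4, 7, 6, 7, 8, 11], 11) -> 17  [called from main, line 39]
Log origins:
  1: emitted by main (line 38)
  2: emitted by pick_anchor (line 29)
  3: emitted by rank_cells (line 2)
  4: emitted by rank_cells (line 7)
  5: emitted by pack_ledger (line 11)
  6: emitted by pack_ledger (line 16)
  7: emitted by pick_anchor (line 32)
  8: emitted by map_offsets (line 20)
  9: emitted by main (line 40)
A correct fix: line 41: replace `3` with `5`.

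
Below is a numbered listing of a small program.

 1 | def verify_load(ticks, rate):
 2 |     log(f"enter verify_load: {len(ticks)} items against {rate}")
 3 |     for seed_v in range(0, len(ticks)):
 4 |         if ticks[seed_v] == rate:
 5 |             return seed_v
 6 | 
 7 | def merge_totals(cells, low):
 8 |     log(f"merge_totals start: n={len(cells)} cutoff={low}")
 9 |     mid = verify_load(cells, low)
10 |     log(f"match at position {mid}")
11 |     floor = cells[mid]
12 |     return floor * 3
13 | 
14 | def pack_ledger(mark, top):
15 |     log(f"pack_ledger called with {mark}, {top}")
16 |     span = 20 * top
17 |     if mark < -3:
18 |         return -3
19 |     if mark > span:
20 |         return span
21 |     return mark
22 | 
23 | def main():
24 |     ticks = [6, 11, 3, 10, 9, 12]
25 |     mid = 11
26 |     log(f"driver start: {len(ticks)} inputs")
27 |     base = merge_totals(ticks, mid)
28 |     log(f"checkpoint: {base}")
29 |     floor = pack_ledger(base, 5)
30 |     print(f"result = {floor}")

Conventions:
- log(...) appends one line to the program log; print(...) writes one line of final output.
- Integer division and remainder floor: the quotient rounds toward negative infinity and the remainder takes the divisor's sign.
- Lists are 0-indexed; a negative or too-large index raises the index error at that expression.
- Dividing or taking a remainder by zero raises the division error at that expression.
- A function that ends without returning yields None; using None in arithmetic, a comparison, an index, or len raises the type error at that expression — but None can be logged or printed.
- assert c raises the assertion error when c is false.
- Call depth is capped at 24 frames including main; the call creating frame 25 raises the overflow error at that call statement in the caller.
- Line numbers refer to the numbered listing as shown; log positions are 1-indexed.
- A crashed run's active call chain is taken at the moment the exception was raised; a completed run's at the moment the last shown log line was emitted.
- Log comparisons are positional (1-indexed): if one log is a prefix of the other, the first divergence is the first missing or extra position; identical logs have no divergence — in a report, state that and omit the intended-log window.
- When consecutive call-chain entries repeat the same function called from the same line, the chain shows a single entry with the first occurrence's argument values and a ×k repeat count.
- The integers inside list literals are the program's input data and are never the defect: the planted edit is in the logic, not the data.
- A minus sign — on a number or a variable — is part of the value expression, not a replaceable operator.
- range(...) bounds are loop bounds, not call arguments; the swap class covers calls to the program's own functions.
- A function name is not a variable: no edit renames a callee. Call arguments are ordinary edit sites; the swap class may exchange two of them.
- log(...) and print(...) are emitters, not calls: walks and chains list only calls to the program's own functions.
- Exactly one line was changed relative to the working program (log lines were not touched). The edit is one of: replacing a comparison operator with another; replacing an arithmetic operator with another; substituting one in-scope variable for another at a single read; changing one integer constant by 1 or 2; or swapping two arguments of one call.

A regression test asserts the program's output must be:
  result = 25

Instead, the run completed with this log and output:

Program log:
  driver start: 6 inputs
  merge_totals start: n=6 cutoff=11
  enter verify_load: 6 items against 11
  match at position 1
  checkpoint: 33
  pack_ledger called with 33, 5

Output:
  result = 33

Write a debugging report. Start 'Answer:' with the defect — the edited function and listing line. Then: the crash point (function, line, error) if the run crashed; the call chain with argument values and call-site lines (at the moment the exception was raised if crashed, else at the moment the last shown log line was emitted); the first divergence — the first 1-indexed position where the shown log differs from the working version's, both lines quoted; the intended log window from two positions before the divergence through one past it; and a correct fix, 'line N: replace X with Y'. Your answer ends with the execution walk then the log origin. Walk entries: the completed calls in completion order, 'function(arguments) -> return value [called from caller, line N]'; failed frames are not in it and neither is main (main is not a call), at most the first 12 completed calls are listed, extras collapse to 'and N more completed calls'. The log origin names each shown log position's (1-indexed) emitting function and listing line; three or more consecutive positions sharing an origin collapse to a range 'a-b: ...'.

Answer: the defect is in pack_ledger at line 16.
Core observation: Every logged value matches the working version; the printed result is what differs.
Call chain: main -> pack_ledger(33, 5) (called at line 29).
First divergence: none (the log streams are identical).
Execution walk:
  verify_load([6, 11, 3, 10, 9, 12], 11) -> 1  [called from merge_totals, line 9]
  merge_totals([6, 11, 3, 10, 9, 12], 11) -> 33  [called from main, line 27]
  pack_ledger(33, 5) -> 33  [called from main, line 29]
Origin of each log line:
  1: logged in main at line 26
  2: logged in merge_totals at line 8
  3: logged in verify_load at line 2
  4: logged in merge_totals at line 10
  5: logged in main at line 28
  6: logged in pack_ledger at line 15
A correct fix: line 16: replace `*` with `+`.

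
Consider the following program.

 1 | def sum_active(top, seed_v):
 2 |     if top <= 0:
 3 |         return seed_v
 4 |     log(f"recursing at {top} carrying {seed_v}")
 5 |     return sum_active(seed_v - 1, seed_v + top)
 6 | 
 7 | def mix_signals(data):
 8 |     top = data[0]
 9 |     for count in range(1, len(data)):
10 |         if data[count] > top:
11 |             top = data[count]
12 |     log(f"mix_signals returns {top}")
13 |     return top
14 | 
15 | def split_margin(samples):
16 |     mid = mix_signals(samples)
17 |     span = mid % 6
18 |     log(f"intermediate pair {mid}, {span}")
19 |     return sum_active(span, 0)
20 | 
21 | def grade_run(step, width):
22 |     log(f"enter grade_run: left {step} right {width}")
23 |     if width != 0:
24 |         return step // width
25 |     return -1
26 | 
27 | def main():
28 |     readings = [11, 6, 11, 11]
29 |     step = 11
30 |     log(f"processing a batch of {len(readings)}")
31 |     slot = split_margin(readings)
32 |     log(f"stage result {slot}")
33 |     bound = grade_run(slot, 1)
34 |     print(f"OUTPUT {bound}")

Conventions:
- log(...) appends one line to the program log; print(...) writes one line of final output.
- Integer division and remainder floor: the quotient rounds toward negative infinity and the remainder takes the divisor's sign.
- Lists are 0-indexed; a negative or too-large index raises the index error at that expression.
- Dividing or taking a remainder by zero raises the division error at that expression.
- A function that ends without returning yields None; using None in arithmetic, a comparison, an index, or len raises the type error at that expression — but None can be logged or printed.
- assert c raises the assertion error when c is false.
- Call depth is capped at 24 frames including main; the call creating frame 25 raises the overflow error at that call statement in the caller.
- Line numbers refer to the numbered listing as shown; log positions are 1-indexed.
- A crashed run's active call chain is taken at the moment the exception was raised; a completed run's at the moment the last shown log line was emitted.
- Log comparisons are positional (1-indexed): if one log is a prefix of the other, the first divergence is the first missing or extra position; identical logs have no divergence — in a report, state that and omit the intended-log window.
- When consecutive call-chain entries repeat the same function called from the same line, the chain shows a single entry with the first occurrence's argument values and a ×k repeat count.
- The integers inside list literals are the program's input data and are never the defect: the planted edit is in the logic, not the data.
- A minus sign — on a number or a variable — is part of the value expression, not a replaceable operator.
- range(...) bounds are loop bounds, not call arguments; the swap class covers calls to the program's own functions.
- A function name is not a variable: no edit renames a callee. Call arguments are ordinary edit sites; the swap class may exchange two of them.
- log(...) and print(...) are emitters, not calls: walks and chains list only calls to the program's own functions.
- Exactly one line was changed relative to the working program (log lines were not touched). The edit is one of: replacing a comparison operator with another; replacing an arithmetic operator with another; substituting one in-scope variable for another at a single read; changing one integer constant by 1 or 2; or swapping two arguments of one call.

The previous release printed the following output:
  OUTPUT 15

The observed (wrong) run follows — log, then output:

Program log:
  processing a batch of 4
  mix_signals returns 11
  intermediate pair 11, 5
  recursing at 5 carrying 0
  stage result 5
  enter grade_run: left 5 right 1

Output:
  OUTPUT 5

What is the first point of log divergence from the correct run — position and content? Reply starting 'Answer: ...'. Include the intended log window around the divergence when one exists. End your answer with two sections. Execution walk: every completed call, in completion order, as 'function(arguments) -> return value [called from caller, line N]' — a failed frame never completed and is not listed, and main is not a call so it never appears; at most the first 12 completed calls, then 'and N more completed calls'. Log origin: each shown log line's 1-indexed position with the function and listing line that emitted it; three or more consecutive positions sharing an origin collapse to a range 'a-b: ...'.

Answer: position 5 — the shown line 'stage result 5' should read 'recursing at 4 carrying 5'.
Intended log window:
  3: intermediate pair 11, 5
  4: recursing at 5 carrying 0
  5: recursing at 4 carrying 5
  6: recursing at 3 carrying 9
Execution walk:
  mix_signals([11, 6, 11, 11]) -> 11  [called from split_margin, line 16]
  sum_active(-1, 5) -> 5  [called from sum_active, line 5]
  sum_active(5, 0) -> 5  [called from split_margin, line 19]
  split_margin([11, 6, 11, 11]) -> 5  [called from main, line 31]
  grade_run(5, 1) -> 5  [called from main, line 33]
Log line origins:
  1: emitted by main (line 30)
  2: emitted by mix_signals (line 12)
  3: emitted by split_margin (line 18)
  4: emitted by sum_active (line 4)
  5: emitted by main (line 32)
  6: emitted by grade_run (line 22)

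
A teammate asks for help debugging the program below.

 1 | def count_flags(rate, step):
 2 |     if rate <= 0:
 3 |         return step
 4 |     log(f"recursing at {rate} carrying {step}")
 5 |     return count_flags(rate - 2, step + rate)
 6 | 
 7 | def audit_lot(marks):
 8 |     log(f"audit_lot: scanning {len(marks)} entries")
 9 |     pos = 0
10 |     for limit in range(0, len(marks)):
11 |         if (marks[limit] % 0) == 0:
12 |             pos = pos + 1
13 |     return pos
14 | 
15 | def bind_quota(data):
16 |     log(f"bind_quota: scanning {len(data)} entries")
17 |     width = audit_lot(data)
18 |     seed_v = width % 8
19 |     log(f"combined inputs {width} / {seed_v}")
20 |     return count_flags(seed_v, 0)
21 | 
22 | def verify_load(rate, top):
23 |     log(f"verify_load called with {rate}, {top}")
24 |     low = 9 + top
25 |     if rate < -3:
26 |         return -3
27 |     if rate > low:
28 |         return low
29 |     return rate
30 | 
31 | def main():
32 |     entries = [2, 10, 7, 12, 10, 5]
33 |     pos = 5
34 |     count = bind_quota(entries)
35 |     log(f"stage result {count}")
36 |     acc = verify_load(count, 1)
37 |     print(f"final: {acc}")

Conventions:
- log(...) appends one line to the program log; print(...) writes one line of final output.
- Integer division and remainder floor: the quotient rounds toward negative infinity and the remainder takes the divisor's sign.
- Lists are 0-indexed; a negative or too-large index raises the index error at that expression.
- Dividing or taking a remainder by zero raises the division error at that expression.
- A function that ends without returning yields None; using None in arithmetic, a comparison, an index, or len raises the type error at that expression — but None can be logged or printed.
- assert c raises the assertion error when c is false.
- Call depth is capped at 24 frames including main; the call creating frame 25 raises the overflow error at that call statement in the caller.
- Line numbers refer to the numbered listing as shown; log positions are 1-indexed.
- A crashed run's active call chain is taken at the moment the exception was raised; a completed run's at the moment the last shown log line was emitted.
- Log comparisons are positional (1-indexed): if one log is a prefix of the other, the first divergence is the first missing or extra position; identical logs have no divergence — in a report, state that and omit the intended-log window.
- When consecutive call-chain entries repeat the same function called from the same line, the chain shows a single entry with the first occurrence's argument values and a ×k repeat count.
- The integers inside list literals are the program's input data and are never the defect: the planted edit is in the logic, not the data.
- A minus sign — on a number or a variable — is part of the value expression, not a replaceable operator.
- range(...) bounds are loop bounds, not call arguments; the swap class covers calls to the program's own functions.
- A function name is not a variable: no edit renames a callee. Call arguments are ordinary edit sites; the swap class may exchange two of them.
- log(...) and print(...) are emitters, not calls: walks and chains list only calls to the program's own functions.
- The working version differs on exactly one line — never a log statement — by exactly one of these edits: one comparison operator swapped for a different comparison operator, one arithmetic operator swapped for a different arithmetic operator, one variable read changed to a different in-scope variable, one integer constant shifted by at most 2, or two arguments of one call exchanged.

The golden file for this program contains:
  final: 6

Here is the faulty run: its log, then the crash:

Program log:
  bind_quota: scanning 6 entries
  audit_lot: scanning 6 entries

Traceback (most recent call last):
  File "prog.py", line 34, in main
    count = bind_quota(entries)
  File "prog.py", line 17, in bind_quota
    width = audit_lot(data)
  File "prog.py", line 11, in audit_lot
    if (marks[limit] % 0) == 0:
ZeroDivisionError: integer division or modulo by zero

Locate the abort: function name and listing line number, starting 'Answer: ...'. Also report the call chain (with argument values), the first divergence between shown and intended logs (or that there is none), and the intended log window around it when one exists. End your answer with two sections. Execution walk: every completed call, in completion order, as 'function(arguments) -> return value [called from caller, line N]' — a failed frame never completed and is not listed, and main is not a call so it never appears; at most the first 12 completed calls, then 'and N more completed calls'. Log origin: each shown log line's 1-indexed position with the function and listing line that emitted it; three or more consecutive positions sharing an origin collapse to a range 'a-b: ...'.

Answer: the error was raised in audit_lot, line 11.
Core observation: Only 2 log lines were emitted before the run died; the intended continuation was 'combined inputs 4 / 4'.
Call chain: main -> bind_quota([2, 10, 7, 12, 10, 5]) (called at line 34) -> audit_lot([2, 10, 7, 12, 10, 5]) (called at line 17).
First divergence: position 3; the shown log stops at 2 lines while the working version next logs 'combined inputs 4 / 4'.
Intended log window:
  1: bind_quota: scanning 6 entries
  2: audit_lot: scanning 6 entries
  3: combined inputs 4 / 4
  4: recursing at 4 carrying 0
Execution walk:
  (no call completed)
Log origins:
  1 — bind_quota, line 16
  2 — audit_lot, line 8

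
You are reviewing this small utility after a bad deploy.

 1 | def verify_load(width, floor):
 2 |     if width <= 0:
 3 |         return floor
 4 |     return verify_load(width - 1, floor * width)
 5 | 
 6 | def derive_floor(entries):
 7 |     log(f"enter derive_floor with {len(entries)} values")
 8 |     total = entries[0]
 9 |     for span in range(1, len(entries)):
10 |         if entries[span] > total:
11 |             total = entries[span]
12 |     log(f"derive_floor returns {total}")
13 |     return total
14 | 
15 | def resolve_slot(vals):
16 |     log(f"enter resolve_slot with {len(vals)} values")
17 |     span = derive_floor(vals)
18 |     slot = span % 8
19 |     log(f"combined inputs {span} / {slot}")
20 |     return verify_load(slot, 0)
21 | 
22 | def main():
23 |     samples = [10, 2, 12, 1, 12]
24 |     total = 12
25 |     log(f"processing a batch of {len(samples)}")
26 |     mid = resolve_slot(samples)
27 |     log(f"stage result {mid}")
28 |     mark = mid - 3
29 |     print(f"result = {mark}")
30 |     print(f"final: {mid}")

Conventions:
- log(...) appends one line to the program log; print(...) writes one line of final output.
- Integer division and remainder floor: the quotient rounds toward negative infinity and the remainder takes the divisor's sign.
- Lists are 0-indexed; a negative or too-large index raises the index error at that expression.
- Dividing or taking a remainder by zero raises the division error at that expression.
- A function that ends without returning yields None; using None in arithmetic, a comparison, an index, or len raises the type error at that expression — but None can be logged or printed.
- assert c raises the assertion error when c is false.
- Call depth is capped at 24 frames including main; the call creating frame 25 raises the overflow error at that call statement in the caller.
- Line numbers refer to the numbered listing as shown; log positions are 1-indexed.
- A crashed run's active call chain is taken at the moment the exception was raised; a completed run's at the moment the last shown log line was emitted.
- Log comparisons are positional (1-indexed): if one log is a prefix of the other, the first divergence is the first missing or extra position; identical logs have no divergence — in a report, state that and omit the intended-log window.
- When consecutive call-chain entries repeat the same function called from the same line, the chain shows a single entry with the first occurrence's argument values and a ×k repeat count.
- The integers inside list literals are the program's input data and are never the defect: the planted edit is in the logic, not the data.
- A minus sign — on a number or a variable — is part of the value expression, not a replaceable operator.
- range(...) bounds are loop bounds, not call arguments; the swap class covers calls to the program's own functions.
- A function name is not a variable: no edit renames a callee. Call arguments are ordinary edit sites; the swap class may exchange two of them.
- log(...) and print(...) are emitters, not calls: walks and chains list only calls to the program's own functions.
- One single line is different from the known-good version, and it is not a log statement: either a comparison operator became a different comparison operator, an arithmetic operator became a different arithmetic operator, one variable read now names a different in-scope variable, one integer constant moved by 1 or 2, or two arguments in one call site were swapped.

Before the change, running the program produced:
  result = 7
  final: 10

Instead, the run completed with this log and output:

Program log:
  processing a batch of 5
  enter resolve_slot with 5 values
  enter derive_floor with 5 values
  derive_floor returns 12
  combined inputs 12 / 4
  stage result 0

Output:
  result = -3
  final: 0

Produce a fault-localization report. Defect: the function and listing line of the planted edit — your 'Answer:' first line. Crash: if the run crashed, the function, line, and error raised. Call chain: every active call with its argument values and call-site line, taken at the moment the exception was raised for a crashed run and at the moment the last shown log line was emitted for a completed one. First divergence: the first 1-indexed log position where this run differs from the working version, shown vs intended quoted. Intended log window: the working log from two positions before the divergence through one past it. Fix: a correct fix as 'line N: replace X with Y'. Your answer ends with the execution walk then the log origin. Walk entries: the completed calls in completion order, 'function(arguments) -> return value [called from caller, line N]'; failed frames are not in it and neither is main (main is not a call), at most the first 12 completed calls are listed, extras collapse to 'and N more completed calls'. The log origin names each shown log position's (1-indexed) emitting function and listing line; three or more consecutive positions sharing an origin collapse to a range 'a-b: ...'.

Answer: the defect is in verify_load at line 4.
Key observation: Position 6 is the first bad log line: 'stage result 0' should read 'stage result 10'.
Call chain: main.
First divergence: position 6; shown 'stage result 0' vs intended 'stage result 10'.
Intended log window:
  4: derive_floor returns 12
  5: combined inputs 12 / 4
  6: stage result 10
Execution walk:
  derive_floor([10, 2, 12, 1, 12]) -> 12  [called from resolve_slot, line 17]
  verify_load(0, 0) -> 0  [called from verify_load, line 4]
  verify_load(1, 0) -> 0  [called from verify_load, line 4]
  verify_load(2, 0) -> 0  [called from verify_load, line 4]
  verify_load(3, 0) -> 0  [called from verify_load, line 4]
  verify_load(4, 0) -> 0  [called from resolve_slot, line 20]
  resolve_slot([10, 2, 12, 1, 12]) -> 0  [called from main, line 26]
Origin of each log line:
  1: emitted by main (line 25)
  2: emitted by resolve_slot (line 16)
  3: emitted by derive_floor (line 7)
  4: emitted by derive_floor (line 12)
  5: emitted by resolve_slot (line 19)
  6: emitted by main (line 27)
A correct fix: line 4: replace `*` with `+`.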